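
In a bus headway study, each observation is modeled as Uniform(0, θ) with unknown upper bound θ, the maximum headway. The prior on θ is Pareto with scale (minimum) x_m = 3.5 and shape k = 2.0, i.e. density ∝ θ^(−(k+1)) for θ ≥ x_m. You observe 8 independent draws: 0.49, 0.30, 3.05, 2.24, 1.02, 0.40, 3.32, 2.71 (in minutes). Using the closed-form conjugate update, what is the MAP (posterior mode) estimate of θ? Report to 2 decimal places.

3.50

A Pareto(scale x_m, shape k) prior on the upper bound θ of Uniform(0, θ) is conjugate: posterior is Pareto(max(x_m, max xᵢ), k + n).
Sample maximum = 3.32; prior scale x_m = 3.5 → posterior scale = max = 3.50.
Posterior shape = 2.0 + 8 = 10.0.
The Pareto density is decreasing on [x_m, ∞), so the mode is x_m = 3.50.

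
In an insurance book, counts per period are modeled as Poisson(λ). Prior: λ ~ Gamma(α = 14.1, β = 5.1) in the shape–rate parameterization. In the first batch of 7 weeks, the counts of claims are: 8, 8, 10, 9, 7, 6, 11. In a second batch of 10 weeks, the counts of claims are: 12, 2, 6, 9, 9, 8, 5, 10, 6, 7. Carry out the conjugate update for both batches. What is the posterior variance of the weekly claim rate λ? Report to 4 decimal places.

0.3012

With a Gamma(shape α, rate β) prior, the Poisson likelihood is conjugate: the posterior is Gamma(α + ΣXᵢ, β + n).
Batch 1: sum of counts S = 59 over n = 7 weeks.
After batch 1: Gamma(α+S, β+n) = Gamma(14.1+59, 5.1+7) = Gamma(73.1, 12.1).
Batch 2: sum of counts S = 74 over n = 10 weeks.
After batch 2: Gamma(α+S, β+n) = Gamma(73.1+74, 12.1+10) = Gamma(147.1, 22.1).
Var = α/β² = 147.1/22.1² = 0.3012.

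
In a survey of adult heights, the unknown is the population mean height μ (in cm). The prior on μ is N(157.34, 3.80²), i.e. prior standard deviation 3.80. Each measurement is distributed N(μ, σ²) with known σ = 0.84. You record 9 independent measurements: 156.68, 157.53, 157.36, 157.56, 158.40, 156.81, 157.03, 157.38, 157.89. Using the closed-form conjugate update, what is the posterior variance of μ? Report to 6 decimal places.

For Normal data with known variance σ², a Normal(μ₀, σ₀²) prior on μ is conjugate. Posterior precision = 1/σ₀² + n/σ²; posterior mean is the precision-weighted average of μ₀ and x̄.
σ₀² = 3.80² = 14.44, σ² = 0.84² = 0.7056; σ² + n·σ₀² = 0.7056 + 9·14.44 = 130.6656.
Posterior precision = 1/σ₀² + n/σ² = 1/14.44 + 9/0.7056 = (σ² + n·σ₀²)/(σ₀²σ²) = 130.6656/(14.44·0.7056); posterior variance σₙ² = σ₀²σ²/(σ² + n·σ₀²) = 14.44·0.7056/130.6656 = 0.077977.

0.077977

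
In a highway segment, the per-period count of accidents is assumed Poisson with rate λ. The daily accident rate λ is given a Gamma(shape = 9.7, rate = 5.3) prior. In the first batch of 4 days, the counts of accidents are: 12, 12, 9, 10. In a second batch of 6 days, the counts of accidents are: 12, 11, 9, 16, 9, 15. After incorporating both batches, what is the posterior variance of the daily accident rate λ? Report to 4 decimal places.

0.5327

With a Gamma(shape α, rate β) prior, the Poisson likelihood is conjugate: the posterior is Gamma(α + ΣXᵢ, β + n).
Batch 1: sum of counts S = 43 over n = 4 days.
After batch 1: Gamma(α+S, β+n) = Gamma(9.7+43, 5.3+4) = Gamma(52.7, 9.3).
Batch 2: sum of counts S = 72 over n = 6 days.
After batch 2: Gamma(α+S, β+n) = Gamma(52.7+72, 9.3+6) = Gamma(124.7, 15.3).
Var = α/β² = 124.7/15.3² = 0.5327.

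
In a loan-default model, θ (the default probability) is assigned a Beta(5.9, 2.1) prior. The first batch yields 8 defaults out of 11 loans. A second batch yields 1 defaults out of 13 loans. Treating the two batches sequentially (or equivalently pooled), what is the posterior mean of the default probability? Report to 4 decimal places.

The Beta prior is conjugate to a Binomial/Bernoulli likelihood; the update adds successes to α and failures to β.
After batch 1: Beta(5.9+8, 2.1+3) = Beta(13.9, 5.1).
After batch 2: Beta(13.9+1, 5.1+12) = Beta(14.9, 17.1).
Posterior mean = α/(α+β) = 14.9/32.0 = 0.4656.

0.4656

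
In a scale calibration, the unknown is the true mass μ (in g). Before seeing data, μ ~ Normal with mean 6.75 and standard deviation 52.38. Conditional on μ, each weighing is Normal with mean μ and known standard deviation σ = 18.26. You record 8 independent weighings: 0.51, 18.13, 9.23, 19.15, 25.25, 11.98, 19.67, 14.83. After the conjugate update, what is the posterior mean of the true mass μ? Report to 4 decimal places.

14.7226

For Normal data with known variance σ², a Normal(μ₀, σ₀²) prior on μ is conjugate. Posterior precision = 1/σ₀² + n/σ²; posterior mean is the precision-weighted average of μ₀ and x̄.
Σxᵢ = 0.51 + 18.13 + 9.23 + 19.15 + 25.25 + 11.98 + 19.67 + 14.83 = 118.75, so n·x̄ = 118.75.
σ₀² = 52.38² = 2743.6644, σ² = 18.26² = 333.4276; σ² + n·σ₀² = 333.4276 + 8·2743.6644 = 22282.7428.
Posterior mean = (μ₀/σ₀² + n·x̄/σ²)/(1/σ₀² + n/σ²) = (σ²·μ₀ + σ₀²·n·x̄)/(σ² + n·σ₀²) = (333.4276·6.75 + 2743.6644·118.75)/22282.7428 = 328060.7838/22282.7428 = 14.7226.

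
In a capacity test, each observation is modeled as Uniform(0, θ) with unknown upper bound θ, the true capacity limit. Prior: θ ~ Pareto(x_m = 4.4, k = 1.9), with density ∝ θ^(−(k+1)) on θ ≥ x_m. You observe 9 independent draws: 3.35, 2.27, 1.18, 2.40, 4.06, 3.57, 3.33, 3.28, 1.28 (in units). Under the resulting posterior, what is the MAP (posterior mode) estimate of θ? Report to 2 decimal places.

4.40

A Pareto(scale x_m, shape k) prior on the upper bound θ of Uniform(0, θ) is conjugate: posterior is Pareto(max(x_m, max xᵢ), k + n).
Sample maximum = 4.06; prior scale x_m = 4.4 → posterior scale = max = 4.40.
Posterior shape = 1.9 + 9 = 10.9.
The Pareto density is decreasing on [x_m, ∞), so the mode is x_m = 4.40.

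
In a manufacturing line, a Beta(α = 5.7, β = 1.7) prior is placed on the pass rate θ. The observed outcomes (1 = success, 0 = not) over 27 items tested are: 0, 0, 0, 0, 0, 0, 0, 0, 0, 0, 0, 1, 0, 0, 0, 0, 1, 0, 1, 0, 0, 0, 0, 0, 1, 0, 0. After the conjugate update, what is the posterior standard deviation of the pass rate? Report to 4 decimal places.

The Beta prior is conjugate to a Binomial/Bernoulli likelihood; the update adds successes to α and failures to β.
Posterior: Beta(α+k, β+n−k) = Beta(5.7+4, 1.7+23) = Beta(9.7, 24.7).
Var = αβ/((α+β)²(α+β+1)) = 9.7·24.7/(34.4²·35.4) = 0.00571937; SD = √0.00571937 = 0.0756.

0.0756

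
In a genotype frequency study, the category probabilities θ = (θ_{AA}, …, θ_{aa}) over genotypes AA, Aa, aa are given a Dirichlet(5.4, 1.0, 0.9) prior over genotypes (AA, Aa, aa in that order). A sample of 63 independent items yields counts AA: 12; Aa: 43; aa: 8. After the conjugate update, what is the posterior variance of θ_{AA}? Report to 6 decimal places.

0.002612

The Dirichlet prior is conjugate to the Multinomial likelihood: each posterior αⱼ = prior αⱼ + observed count nⱼ.
Posterior concentration: (17.4, 44.0, 8.9), total = 70.3.
Var[θ_j] = α_j(Σα−α_j)/((Σα)²(Σα+1)) = 17.4·52.9/(70.3²·71.3) = 0.002612.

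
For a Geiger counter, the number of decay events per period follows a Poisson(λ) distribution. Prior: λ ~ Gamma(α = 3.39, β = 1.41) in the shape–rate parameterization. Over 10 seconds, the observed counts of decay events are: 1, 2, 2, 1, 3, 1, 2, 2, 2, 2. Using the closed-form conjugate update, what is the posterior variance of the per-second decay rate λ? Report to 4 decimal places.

0.1643

With a Gamma(shape α, rate β) prior, the Poisson likelihood is conjugate: the posterior is Gamma(α + ΣXᵢ, β + n).
Sum of counts S = 18 over n = 10 seconds.
Posterior: Gamma(α+S, β+n) = Gamma(3.39+18, 1.41+10) = Gamma(21.39, 11.41).
Var = α/β² = 21.39/11.41² = 0.1643.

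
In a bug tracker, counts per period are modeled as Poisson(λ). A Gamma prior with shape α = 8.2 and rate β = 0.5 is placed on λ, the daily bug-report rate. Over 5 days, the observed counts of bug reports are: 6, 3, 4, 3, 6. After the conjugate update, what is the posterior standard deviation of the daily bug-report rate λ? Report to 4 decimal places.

With a Gamma(shape α, rate β) prior, the Poisson likelihood is conjugate: the posterior is Gamma(α + ΣXᵢ, β + n).
Sum of counts S = 22 over n = 5 days.
Posterior: Gamma(α+S, β+n) = Gamma(8.2+22, 0.5+5) = Gamma(30.2, 5.5).
SD = √α/β = √30.2/5.5 = 0.9992.

0.9992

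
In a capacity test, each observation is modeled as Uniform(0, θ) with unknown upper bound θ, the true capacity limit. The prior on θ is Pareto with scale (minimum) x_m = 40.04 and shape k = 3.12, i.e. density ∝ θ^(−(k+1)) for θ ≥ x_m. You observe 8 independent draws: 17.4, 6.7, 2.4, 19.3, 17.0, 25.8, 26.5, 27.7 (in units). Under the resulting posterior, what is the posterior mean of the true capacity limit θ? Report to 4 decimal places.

A Pareto(scale x_m, shape k) prior on the upper bound θ of Uniform(0, θ) is conjugate: posterior is Pareto(max(x_m, max xᵢ), k + n).
Sample maximum = 27.7; prior scale x_m = 40.04 → posterior scale = max = 40.04.
Posterior shape = 3.12 + 8 = 11.12.
E[θ|data] = k·x_m/(k−1) = 11.12·40.04/10.12 = 43.9965.

43.9965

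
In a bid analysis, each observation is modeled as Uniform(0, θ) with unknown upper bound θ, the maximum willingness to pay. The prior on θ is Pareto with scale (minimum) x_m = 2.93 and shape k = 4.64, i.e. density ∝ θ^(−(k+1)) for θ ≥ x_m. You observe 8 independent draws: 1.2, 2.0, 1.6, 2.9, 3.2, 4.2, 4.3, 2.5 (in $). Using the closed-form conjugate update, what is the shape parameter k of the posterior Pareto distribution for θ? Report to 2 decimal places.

A Pareto(scale x_m, shape k) prior on the upper bound θ of Uniform(0, θ) is conjugate: posterior is Pareto(max(x_m, max xᵢ), k + n).
Sample maximum = 4.3; prior scale x_m = 2.93 → posterior scale = max = 4.30.
Posterior shape = 4.64 + 8 = 12.64.
Posterior shape k = 12.64.

12.64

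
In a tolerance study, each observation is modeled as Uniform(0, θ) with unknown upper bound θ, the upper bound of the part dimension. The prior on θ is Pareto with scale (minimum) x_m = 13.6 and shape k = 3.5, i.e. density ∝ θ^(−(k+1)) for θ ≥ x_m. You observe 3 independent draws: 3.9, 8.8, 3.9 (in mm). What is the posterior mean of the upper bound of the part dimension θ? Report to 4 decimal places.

16.0727

A Pareto(scale x_m, shape k) prior on the upper bound θ of Uniform(0, θ) is conjugate: posterior is Pareto(max(x_m, max xᵢ), k + n).
Sample maximum = 8.8; prior scale x_m = 13.6 → posterior scale = max = 13.6.
Posterior shape = 3.5 + 3 = 6.5.
E[θ|data] = k·x_m/(k−1) = 6.5·13.6/5.5 = 16.0727.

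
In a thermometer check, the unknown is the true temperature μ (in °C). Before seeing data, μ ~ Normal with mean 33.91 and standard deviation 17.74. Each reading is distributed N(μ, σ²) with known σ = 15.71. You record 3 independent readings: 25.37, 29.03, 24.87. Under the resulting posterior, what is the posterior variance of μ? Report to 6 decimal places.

65.219054

For Normal data with known variance σ², a Normal(μ₀, σ₀²) prior on μ is conjugate. Posterior precision = 1/σ₀² + n/σ²; posterior mean is the precision-weighted average of μ₀ and x̄.
σ₀² = 17.74² = 314.7076, σ² = 15.71² = 246.8041; σ² + n·σ₀² = 246.8041 + 3·314.7076 = 1190.9269.
Posterior precision = 1/σ₀² + n/σ² = 1/314.7076 + 3/246.8041 = (σ² + n·σ₀²)/(σ₀²σ²) = 1190.9269/(314.7076·246.8041); posterior variance σₙ² = σ₀²σ²/(σ² + n·σ₀²) = 314.7076·246.8041/1190.9269 = 65.219054.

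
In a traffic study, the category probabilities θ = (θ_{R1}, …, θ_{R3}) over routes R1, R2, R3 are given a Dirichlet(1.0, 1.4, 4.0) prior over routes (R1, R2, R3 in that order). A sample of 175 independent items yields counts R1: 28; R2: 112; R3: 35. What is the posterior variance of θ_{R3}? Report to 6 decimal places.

The Dirichlet prior is conjugate to the Multinomial likelihood: each posterior αⱼ = prior αⱼ + observed count nⱼ.
Posterior concentration: (29.0, 113.4, 39.0), total = 181.4.
Var[θ_j] = α_j(Σα−α_j)/((Σα)²(Σα+1)) = 39.0·142.4/(181.4²·182.4) = 0.000925.

0.000925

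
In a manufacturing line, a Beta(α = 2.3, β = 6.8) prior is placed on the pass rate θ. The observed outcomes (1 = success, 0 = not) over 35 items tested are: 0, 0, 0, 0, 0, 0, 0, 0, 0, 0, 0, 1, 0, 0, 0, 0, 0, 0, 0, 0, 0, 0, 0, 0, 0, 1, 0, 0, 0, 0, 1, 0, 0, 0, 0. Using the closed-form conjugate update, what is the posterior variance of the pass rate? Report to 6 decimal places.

The Beta prior is conjugate to a Binomial/Bernoulli likelihood; the update adds successes to α and failures to β.
Posterior: Beta(α+k, β+n−k) = Beta(2.3+3, 6.8+32) = Beta(5.3, 38.8).
Var = αβ/((α+β)²(α+β+1)) = 5.3·38.8/(44.1²·45.1) = 0.002345.

0.002345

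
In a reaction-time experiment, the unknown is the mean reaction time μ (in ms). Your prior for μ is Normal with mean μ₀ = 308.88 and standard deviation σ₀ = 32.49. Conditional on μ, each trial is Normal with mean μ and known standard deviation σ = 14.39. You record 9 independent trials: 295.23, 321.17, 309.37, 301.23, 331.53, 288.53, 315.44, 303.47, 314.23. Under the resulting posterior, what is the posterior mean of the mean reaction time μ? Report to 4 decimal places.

For Normal data with known variance σ², a Normal(μ₀, σ₀²) prior on μ is conjugate. Posterior precision = 1/σ₀² + n/σ²; posterior mean is the precision-weighted average of μ₀ and x̄.
Σxᵢ = 295.23 + 321.17 + 309.37 + 301.23 + 331.53 + 288.53 + 315.44 + 303.47 + 314.23 = 2780.2, so n·x̄ = 2780.2.
σ₀² = 32.49² = 1055.6001, σ² = 14.39² = 207.0721; σ² + n·σ₀² = 207.0721 + 9·1055.6001 = 9707.473.
Posterior mean = (μ₀/σ₀² + n·x̄/σ²)/(1/σ₀² + n/σ²) = (σ²·μ₀ + σ₀²·n·x̄)/(σ² + n·σ₀²) = (207.0721·308.88 + 1055.6001·2780.2)/9707.473 = 2998739.828268/9707.473 = 308.9104.

308.9104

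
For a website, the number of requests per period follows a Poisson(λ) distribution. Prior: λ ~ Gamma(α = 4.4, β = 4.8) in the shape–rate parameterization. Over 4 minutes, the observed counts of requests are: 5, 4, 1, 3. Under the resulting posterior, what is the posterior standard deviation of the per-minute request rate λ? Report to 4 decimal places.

With a Gamma(shape α, rate β) prior, the Poisson likelihood is conjugate: the posterior is Gamma(α + ΣXᵢ, β + n).
Sum of counts S = 13 over n = 4 minutes.
Posterior: Gamma(α+S, β+n) = Gamma(4.4+13, 4.8+4) = Gamma(17.4, 8.8).
SD = √α/β = √17.4/8.8 = 0.4740.

0.4740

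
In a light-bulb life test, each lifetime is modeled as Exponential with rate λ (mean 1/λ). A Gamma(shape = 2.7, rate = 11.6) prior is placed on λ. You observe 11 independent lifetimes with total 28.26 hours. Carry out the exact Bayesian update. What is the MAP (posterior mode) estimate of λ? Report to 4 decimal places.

0.3186

With a Gamma(shape α, rate β) prior on the exponential rate λ, the posterior after n observations with total T = Σxᵢ is Gamma(α+n, β+T).
Posterior: Gamma(2.7+11, 11.6+28.26) = Gamma(13.7, 39.86).
Mode = (α−1)/β = 0.3186.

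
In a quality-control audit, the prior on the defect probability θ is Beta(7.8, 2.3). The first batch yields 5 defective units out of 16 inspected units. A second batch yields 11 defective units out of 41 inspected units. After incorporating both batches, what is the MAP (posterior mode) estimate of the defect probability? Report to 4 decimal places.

The Beta prior is conjugate to a Binomial/Bernoulli likelihood; the update adds successes to α and failures to β.
After batch 1: Beta(7.8+5, 2.3+11) = Beta(12.8, 13.3).
After batch 2: Beta(12.8+11, 13.3+30) = Beta(23.8, 43.3).
Mode of Beta(a,b) for a,b>1 is (a−1)/(a+b−2) = 22.8/65.1 = 0.3502.

0.3502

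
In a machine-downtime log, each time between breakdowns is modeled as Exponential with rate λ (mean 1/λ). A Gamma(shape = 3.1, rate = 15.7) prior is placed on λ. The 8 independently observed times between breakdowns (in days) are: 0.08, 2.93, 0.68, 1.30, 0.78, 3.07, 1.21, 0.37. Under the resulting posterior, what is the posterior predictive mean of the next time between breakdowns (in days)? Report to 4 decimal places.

2.5861

With a Gamma(shape α, rate β) prior on the exponential rate λ, the posterior after n observations with total T = Σxᵢ is Gamma(α+n, β+T).
Sum of observations T = 10.42 days; n = 8.
Posterior: Gamma(3.1+8, 15.7+10.42) = Gamma(11.1, 26.12).
The predictive distribution for the next observation is Lomax; its mean is β/(α−1) = 26.12/10.1 = 2.5861.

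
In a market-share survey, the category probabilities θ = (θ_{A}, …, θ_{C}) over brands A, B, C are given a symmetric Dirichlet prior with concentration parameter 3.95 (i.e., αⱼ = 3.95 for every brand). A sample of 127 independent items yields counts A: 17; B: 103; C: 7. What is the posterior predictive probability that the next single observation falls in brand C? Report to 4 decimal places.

The Dirichlet prior is conjugate to the Multinomial likelihood: each posterior αⱼ = prior αⱼ + observed count nⱼ.
Posterior concentration: (20.95, 106.95, 10.95), total = 138.85.
P(next = C | data) = α_{C}/Σα = 0.0789.

0.0789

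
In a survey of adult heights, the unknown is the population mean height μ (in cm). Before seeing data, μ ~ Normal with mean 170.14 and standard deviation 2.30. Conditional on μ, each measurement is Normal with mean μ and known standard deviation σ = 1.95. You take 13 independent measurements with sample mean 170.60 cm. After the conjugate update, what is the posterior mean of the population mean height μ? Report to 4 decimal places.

170.5759

For Normal data with known variance σ², a Normal(μ₀, σ₀²) prior on μ is conjugate. Posterior precision = 1/σ₀² + n/σ²; posterior mean is the precision-weighted average of μ₀ and x̄.
n·x̄ = 13·170.60 = 2217.8.
σ₀² = 2.30² = 5.29, σ² = 1.95² = 3.8025; σ² + n·σ₀² = 3.8025 + 13·5.29 = 72.5725.
Posterior mean = (μ₀/σ₀² + n·x̄/σ²)/(1/σ₀² + n/σ²) = (σ²·μ₀ + σ₀²·n·x̄)/(σ² + n·σ₀²) = (3.8025·170.14 + 5.29·2217.8)/72.5725 = 12379.11935/72.5725 = 170.5759.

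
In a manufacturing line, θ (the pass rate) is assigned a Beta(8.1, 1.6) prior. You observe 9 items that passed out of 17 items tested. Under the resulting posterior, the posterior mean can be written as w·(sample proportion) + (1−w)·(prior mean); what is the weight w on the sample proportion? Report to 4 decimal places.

0.6367

The Beta prior is conjugate to a Binomial/Bernoulli likelihood; the update adds successes to α and failures to β.
Posterior mean = (α₀+k)/(α₀+β₀+n) = [n/(α₀+β₀+n)]·(k/n) + [(α₀+β₀)/(α₀+β₀+n)]·α₀/(α₀+β₀), so only n and the prior enter the weight.
The weight on the data is w = n/(α₀+β₀+n) = 17/(8.1+1.6+17) = 17/26.7 = 0.6367.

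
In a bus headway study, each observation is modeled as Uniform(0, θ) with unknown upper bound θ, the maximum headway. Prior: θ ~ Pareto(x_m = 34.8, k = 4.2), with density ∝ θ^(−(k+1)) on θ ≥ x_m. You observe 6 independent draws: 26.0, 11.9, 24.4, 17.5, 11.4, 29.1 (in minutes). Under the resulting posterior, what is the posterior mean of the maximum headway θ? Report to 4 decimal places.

38.5826

A Pareto(scale x_m, shape k) prior on the upper bound θ of Uniform(0, θ) is conjugate: posterior is Pareto(max(x_m, max xᵢ), k + n).
Sample maximum = 29.1; prior scale x_m = 34.8 → posterior scale = max = 34.8.
Posterior shape = 4.2 + 6 = 10.2.
E[θ|data] = k·x_m/(k−1) = 10.2·34.8/9.2 = 38.5826.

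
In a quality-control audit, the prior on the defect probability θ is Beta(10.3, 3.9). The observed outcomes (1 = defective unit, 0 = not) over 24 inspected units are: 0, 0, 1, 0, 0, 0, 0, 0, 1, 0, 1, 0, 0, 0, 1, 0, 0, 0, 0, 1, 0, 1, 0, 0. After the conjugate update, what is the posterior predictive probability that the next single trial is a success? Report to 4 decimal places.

0.4267

The Beta prior is conjugate to a Binomial/Bernoulli likelihood; the update adds successes to α and failures to β.
Posterior: Beta(α+k, β+n−k) = Beta(10.3+6, 3.9+18) = Beta(16.3, 21.9).
For a single future Bernoulli trial, P(success | data) = α/(α+β) = 0.4267.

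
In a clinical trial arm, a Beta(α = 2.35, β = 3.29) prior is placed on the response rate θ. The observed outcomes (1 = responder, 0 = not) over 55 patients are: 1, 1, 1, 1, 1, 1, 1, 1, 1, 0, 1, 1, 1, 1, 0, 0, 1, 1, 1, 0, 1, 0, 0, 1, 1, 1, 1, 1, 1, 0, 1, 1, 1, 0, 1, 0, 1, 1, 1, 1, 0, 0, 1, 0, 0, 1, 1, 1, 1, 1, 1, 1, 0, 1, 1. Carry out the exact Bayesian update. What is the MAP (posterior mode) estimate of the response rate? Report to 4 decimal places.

The Beta prior is conjugate to a Binomial/Bernoulli likelihood; the update adds successes to α and failures to β.
Posterior: Beta(α+k, β+n−k) = Beta(2.35+41, 3.29+14) = Beta(43.35, 17.29).
Mode of Beta(a,b) for a,b>1 is (a−1)/(a+b−2) = 42.35/58.64 = 0.7222.

0.7222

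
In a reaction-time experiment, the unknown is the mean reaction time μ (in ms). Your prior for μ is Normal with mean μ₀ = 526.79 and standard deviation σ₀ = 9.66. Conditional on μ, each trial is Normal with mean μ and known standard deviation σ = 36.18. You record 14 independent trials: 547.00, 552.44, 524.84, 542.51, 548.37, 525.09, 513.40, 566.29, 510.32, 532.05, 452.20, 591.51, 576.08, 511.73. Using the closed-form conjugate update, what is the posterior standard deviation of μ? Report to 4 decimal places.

6.8340

For Normal data with known variance σ², a Normal(μ₀, σ₀²) prior on μ is conjugate. Posterior precision = 1/σ₀² + n/σ²; posterior mean is the precision-weighted average of μ₀ and x̄.
σ₀² = 9.66² = 93.3156, σ² = 36.18² = 1308.9924; σ² + n·σ₀² = 1308.9924 + 14·93.3156 = 2615.4108.
Posterior precision = 1/σ₀² + n/σ² = 1/93.3156 + 14/1308.9924 = (σ² + n·σ₀²)/(σ₀²σ²) = 2615.4108/(93.3156·1308.9924); posterior variance σₙ² = σ₀²σ²/(σ² + n·σ₀²) = 93.3156·1308.9924/2615.4108 = 46.703719.
Posterior SD = √σₙ² = √(93.3156·1308.9924/2615.4108) = 6.8340.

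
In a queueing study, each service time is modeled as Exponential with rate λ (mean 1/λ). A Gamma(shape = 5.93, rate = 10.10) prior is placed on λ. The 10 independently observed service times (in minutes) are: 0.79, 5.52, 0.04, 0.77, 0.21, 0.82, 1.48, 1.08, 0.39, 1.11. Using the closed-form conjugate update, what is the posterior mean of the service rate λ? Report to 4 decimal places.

With a Gamma(shape α, rate β) prior on the exponential rate λ, the posterior after n observations with total T = Σxᵢ is Gamma(α+n, β+T).
Sum of observations T = 12.21 minutes; n = 10.
Posterior: Gamma(5.93+10, 10.10+12.21) = Gamma(15.93, 22.31).
Posterior mean of λ = α/β = 15.93/22.31 = 0.7140.

0.7140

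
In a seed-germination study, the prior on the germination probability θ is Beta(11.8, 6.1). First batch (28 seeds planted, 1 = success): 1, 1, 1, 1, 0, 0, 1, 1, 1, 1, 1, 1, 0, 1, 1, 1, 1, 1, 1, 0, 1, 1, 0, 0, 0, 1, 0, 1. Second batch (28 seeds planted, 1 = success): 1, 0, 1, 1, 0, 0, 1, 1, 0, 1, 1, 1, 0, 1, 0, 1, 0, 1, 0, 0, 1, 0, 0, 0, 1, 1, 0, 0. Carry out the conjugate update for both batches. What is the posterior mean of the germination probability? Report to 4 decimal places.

0.6198

The Beta prior is conjugate to a Binomial/Bernoulli likelihood; the update adds successes to α and failures to β.
After batch 1: Beta(11.8+20, 6.1+8) = Beta(31.8, 14.1).
After batch 2: Beta(31.8+14, 14.1+14) = Beta(45.8, 28.1).
Posterior mean = α/(α+β) = 45.8/73.9 = 0.6198.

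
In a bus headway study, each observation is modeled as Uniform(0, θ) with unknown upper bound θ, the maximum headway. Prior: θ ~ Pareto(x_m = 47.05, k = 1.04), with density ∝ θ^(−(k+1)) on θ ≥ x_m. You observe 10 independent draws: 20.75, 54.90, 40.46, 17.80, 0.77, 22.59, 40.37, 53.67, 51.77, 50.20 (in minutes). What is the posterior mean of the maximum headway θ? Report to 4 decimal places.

A Pareto(scale x_m, shape k) prior on the upper bound θ of Uniform(0, θ) is conjugate: posterior is Pareto(max(x_m, max xᵢ), k + n).
Sample maximum = 54.90; prior scale x_m = 47.05 → posterior scale = max = 54.90.
Posterior shape = 1.04 + 10 = 11.04.
E[θ|data] = k·x_m/(k−1) = 11.04·54.90/10.04 = 60.3681.

60.3681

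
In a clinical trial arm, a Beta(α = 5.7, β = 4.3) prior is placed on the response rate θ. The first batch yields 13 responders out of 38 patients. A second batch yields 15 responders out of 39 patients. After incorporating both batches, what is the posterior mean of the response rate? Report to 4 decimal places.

The Beta prior is conjugate to a Binomial/Bernoulli likelihood; the update adds successes to α and failures to β.
After batch 1: Beta(5.7+13, 4.3+25) = Beta(18.7, 29.3).
After batch 2: Beta(18.7+15, 29.3+24) = Beta(33.7, 53.3).
Posterior mean = α/(α+β) = 33.7/87.0 = 0.3874.

0.3874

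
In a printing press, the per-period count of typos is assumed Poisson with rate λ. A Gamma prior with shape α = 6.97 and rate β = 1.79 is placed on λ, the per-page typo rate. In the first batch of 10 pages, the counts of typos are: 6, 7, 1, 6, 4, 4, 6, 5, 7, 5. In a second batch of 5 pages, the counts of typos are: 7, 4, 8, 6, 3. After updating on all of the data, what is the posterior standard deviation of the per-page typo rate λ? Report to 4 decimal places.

With a Gamma(shape α, rate β) prior, the Poisson likelihood is conjugate: the posterior is Gamma(α + ΣXᵢ, β + n).
Batch 1: sum of counts S = 51 over n = 10 pages.
After batch 1: Gamma(α+S, β+n) = Gamma(6.97+51, 1.79+10) = Gamma(57.97, 11.79).
Batch 2: sum of counts S = 28 over n = 5 pages.
After batch 2: Gamma(α+S, β+n) = Gamma(57.97+28, 11.79+5) = Gamma(85.97, 16.79).
SD = √α/β = √85.97/16.79 = 0.5522.

0.5522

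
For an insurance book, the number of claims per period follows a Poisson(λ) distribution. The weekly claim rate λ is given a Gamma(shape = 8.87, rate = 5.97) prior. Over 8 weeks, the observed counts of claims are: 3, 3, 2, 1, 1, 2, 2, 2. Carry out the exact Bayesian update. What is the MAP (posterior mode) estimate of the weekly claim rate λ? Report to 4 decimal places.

With a Gamma(shape α, rate β) prior, the Poisson likelihood is conjugate: the posterior is Gamma(α + ΣXᵢ, β + n).
Sum of counts S = 16 over n = 8 weeks.
Posterior: Gamma(α+S, β+n) = Gamma(8.87+16, 5.97+8) = Gamma(24.87, 13.97).
Mode of Gamma(α,β) for α≥1 is (α−1)/β = 23.87/13.97 = 1.7087.

1.7087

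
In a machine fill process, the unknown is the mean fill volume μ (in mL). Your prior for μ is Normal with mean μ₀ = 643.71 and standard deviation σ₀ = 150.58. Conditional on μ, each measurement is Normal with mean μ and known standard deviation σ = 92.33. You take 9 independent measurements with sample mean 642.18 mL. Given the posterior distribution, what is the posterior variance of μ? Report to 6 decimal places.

For Normal data with known variance σ², a Normal(μ₀, σ₀²) prior on μ is conjugate. Posterior precision = 1/σ₀² + n/σ²; posterior mean is the precision-weighted average of μ₀ and x̄.
σ₀² = 150.58² = 22674.3364, σ² = 92.33² = 8524.8289; σ² + n·σ₀² = 8524.8289 + 9·22674.3364 = 212593.8565.
Posterior precision = 1/σ₀² + n/σ² = 1/22674.3364 + 9/8524.8289 = (σ² + n·σ₀²)/(σ₀²σ²) = 212593.8565/(22674.3364·8524.8289); posterior variance σₙ² = σ₀²σ²/(σ² + n·σ₀²) = 22674.3364·8524.8289/212593.8565 = 909.221185.

909.221185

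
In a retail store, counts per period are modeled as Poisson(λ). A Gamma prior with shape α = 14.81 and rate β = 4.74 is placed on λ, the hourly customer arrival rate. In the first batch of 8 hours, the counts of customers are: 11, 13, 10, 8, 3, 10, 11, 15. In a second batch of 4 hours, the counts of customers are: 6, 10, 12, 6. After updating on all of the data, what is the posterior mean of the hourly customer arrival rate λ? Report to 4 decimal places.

With a Gamma(shape α, rate β) prior, the Poisson likelihood is conjugate: the posterior is Gamma(α + ΣXᵢ, β + n).
Batch 1: sum of counts S = 81 over n = 8 hours.
After batch 1: Gamma(α+S, β+n) = Gamma(14.81+81, 4.74+8) = Gamma(95.81, 12.74).
Batch 2: sum of counts S = 34 over n = 4 hours.
After batch 2: Gamma(α+S, β+n) = Gamma(95.81+34, 12.74+4) = Gamma(129.81, 16.74).
Posterior mean = α/β = 129.81/16.74 = 7.7545.

7.7545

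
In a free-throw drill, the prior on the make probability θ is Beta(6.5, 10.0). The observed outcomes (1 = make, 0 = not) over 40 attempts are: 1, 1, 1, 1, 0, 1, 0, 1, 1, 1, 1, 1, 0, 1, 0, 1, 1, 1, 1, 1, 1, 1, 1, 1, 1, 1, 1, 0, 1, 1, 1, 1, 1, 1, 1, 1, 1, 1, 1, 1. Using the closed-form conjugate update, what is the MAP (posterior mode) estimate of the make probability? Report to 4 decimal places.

0.7431

The Beta prior is conjugate to a Binomial/Bernoulli likelihood; the update adds successes to α and failures to β.
Posterior: Beta(α+k, β+n−k) = Beta(6.5+35, 10.0+5) = Beta(41.5, 15.0).
Mode of Beta(a,b) for a,b>1 is (a−1)/(a+b−2) = 40.5/54.5 = 0.7431.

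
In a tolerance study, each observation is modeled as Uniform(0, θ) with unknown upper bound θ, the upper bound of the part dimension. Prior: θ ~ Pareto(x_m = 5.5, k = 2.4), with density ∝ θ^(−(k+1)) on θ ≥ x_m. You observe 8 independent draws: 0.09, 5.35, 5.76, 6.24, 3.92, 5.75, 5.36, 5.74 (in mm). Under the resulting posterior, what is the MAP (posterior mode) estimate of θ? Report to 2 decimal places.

A Pareto(scale x_m, shape k) prior on the upper bound θ of Uniform(0, θ) is conjugate: posterior is Pareto(max(x_m, max xᵢ), k + n).
Sample maximum = 6.24; prior scale x_m = 5.5 → posterior scale = max = 6.24.
Posterior shape = 2.4 + 8 = 10.4.
The Pareto density is decreasing on [x_m, ∞), so the mode is x_m = 6.24.

6.24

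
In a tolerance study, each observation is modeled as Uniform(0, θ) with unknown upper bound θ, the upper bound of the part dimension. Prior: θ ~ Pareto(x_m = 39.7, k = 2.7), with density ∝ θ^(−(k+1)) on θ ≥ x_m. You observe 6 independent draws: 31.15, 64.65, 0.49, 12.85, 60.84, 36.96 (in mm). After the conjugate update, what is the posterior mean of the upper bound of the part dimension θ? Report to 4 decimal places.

73.0461

A Pareto(scale x_m, shape k) prior on the upper bound θ of Uniform(0, θ) is conjugate: posterior is Pareto(max(x_m, max xᵢ), k + n).
Sample maximum = 64.65; prior scale x_m = 39.7 → posterior scale = max = 64.65.
Posterior shape = 2.7 + 6 = 8.7.
E[θ|data] = k·x_m/(k−1) = 8.7·64.65/7.7 = 73.0461.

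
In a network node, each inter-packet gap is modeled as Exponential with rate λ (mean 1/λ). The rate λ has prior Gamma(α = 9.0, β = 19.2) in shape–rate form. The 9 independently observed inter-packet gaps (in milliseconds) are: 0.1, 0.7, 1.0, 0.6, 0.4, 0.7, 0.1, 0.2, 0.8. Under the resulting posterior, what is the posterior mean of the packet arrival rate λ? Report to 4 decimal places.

0.7563

With a Gamma(shape α, rate β) prior on the exponential rate λ, the posterior after n observations with total T = Σxᵢ is Gamma(α+n, β+T).
Sum of observations T = 4.6 milliseconds; n = 9.
Posterior: Gamma(9.0+9, 19.2+4.6) = Gamma(18.0, 23.8).
Posterior mean of λ = α/β = 18.0/23.8 = 0.7563.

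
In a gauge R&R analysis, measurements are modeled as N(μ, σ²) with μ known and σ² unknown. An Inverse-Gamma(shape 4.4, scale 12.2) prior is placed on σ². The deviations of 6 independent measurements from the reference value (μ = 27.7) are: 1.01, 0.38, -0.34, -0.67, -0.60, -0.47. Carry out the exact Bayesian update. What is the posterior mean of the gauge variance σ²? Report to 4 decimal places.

With known mean μ and an Inverse-Gamma(α, β) prior on σ², the Normal likelihood is conjugate: posterior is Inv-Gamma(α + n/2, β + Σ(xᵢ−μ)²/2).
Σ(xᵢ−μ)² = (1.01)² + (0.38)² + (-0.34)² + (-0.67)² + (-0.60)² + (-0.47)² = 2.3099.
Posterior: Inv-Gamma(4.4 + 6/2, 12.2 + 2.3099/2) = Inv-Gamma(7.40, 13.35495).
E[σ²|data] = β/(α−1) = 13.35495/6.40 = 2.0867.

2.0867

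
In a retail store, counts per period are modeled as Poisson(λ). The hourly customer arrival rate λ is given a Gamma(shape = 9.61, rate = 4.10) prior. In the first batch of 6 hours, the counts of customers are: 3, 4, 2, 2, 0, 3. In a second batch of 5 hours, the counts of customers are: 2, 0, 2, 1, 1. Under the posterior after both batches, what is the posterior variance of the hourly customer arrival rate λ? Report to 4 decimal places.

0.1299

With a Gamma(shape α, rate β) prior, the Poisson likelihood is conjugate: the posterior is Gamma(α + ΣXᵢ, β + n).
Batch 1: sum of counts S = 14 over n = 6 hours.
After batch 1: Gamma(α+S, β+n) = Gamma(9.61+14, 4.10+6) = Gamma(23.61, 10.10).
Batch 2: sum of counts S = 6 over n = 5 hours.
After batch 2: Gamma(α+S, β+n) = Gamma(23.61+6, 10.10+5) = Gamma(29.61, 15.10).
Var = α/β² = 29.61/15.10² = 0.1299.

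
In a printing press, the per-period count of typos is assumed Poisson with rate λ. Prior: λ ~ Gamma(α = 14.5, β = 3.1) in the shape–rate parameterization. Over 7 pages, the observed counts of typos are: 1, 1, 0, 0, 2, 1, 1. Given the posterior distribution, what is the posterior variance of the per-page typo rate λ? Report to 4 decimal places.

0.2010

With a Gamma(shape α, rate β) prior, the Poisson likelihood is conjugate: the posterior is Gamma(α + ΣXᵢ, β + n).
Sum of counts S = 6 over n = 7 pages.
Posterior: Gamma(α+S, β+n) = Gamma(14.5+6, 3.1+7) = Gamma(20.5, 10.1).
Var = α/β² = 20.5/10.1² = 0.2010.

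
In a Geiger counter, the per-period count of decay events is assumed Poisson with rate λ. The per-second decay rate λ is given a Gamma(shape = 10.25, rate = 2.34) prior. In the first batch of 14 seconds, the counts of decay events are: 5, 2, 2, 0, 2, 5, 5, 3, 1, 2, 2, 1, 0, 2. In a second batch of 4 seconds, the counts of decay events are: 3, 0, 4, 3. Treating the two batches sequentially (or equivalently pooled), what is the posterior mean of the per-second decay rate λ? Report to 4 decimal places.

With a Gamma(shape α, rate β) prior, the Poisson likelihood is conjugate: the posterior is Gamma(α + ΣXᵢ, β + n).
Batch 1: sum of counts S = 32 over n = 14 seconds.
After batch 1: Gamma(α+S, β+n) = Gamma(10.25+32, 2.34+14) = Gamma(42.25, 16.34).
Batch 2: sum of counts S = 10 over n = 4 seconds.
After batch 2: Gamma(α+S, β+n) = Gamma(42.25+10, 16.34+4) = Gamma(52.25, 20.34).
Posterior mean = α/β = 52.25/20.34 = 2.5688.

2.5688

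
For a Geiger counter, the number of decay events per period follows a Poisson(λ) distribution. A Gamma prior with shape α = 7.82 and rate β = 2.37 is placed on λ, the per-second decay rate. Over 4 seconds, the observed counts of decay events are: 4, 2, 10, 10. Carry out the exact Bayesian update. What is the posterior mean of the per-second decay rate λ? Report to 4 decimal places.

5.3093

With a Gamma(shape α, rate β) prior, the Poisson likelihood is conjugate: the posterior is Gamma(α + ΣXᵢ, β + n).
Sum of counts S = 26 over n = 4 seconds.
Posterior: Gamma(α+S, β+n) = Gamma(7.82+26, 2.37+4) = Gamma(33.82, 6.37).
Posterior mean = α/β = 33.82/6.37 = 5.3093.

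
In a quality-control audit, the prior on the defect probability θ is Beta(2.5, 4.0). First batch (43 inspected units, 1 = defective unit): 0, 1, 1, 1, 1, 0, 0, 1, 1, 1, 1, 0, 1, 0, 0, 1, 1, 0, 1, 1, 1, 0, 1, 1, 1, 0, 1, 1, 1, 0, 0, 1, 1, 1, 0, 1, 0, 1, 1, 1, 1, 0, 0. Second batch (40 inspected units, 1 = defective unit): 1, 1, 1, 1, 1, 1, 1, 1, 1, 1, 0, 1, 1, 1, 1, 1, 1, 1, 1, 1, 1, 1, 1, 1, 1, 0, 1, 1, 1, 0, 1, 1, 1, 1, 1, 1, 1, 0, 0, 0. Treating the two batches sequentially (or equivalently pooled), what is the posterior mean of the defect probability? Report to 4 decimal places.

The Beta prior is conjugate to a Binomial/Bernoulli likelihood; the update adds successes to α and failures to β.
After batch 1: Beta(2.5+28, 4.0+15) = Beta(30.5, 19.0).
After batch 2: Beta(30.5+34, 19.0+6) = Beta(64.5, 25.0).
Posterior mean = α/(α+β) = 64.5/89.5 = 0.7207.

0.7207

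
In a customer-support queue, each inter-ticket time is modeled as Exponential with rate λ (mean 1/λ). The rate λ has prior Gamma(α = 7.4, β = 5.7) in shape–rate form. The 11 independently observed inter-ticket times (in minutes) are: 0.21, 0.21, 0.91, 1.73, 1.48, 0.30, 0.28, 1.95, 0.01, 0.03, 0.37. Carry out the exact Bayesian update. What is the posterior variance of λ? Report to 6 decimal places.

With a Gamma(shape α, rate β) prior on the exponential rate λ, the posterior after n observations with total T = Σxᵢ is Gamma(α+n, β+T).
Sum of observations T = 7.48 minutes; n = 11.
Posterior: Gamma(7.4+11, 5.7+7.48) = Gamma(18.4, 13.18).
Var = α/β² = 0.105922.

0.105922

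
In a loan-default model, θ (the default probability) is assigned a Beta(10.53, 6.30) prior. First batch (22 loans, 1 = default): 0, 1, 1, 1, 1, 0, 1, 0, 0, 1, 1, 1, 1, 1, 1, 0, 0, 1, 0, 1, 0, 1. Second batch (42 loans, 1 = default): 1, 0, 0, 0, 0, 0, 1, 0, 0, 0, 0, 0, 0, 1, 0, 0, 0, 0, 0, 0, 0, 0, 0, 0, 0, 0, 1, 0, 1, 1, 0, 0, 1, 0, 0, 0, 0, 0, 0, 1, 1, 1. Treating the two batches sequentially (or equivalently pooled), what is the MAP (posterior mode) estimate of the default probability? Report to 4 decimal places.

0.4253

The Beta prior is conjugate to a Binomial/Bernoulli likelihood; the update adds successes to α and failures to β.
After batch 1: Beta(10.53+14, 6.30+8) = Beta(24.53, 14.30).
After batch 2: Beta(24.53+10, 14.30+32) = Beta(34.53, 46.30).
Mode of Beta(a,b) for a,b>1 is (a−1)/(a+b−2) = 33.53/78.83 = 0.4253.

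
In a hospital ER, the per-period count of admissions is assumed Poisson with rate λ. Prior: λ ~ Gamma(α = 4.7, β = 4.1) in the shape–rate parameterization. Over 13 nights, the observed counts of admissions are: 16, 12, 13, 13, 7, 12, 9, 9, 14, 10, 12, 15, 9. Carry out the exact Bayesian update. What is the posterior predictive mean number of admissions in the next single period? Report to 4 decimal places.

With a Gamma(shape α, rate β) prior, the Poisson likelihood is conjugate: the posterior is Gamma(α + ΣXᵢ, β + n).
Sum of counts S = 151 over n = 13 nights.
Posterior: Gamma(α+S, β+n) = Gamma(4.7+151, 4.1+13) = Gamma(155.7, 17.1).
The predictive distribution for one future period is NegBinom with mean α/β = 9.1053.

9.1053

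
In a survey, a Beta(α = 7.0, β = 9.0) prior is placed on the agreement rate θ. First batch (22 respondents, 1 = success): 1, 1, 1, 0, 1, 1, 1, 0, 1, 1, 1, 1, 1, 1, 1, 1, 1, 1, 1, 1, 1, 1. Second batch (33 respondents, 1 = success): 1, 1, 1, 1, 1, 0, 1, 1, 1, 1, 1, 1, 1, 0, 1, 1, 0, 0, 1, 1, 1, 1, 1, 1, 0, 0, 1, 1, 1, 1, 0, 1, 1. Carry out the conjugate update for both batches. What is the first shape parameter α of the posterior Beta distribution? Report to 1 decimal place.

53.0

The Beta prior is conjugate to a Binomial/Bernoulli likelihood; the update adds successes to α and failures to β.
After batch 1: Beta(7.0+20, 9.0+2) = Beta(27.0, 11.0).
After batch 2: Beta(27.0+26, 11.0+7) = Beta(53.0, 18.0).
Posterior α = 53.0.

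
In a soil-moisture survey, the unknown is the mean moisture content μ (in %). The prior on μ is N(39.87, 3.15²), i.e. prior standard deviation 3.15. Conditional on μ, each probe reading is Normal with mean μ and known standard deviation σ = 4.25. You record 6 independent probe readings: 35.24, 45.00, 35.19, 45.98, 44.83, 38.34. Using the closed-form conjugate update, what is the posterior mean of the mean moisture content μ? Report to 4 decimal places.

40.5554

For Normal data with known variance σ², a Normal(μ₀, σ₀²) prior on μ is conjugate. Posterior precision = 1/σ₀² + n/σ²; posterior mean is the precision-weighted average of μ₀ and x̄.
Σxᵢ = 35.24 + 45.00 + 35.19 + 45.98 + 44.83 + 38.34 = 244.58, so n·x̄ = 244.58.
σ₀² = 3.15² = 9.9225, σ² = 4.25² = 18.0625; σ² + n·σ₀² = 18.0625 + 6·9.9225 = 77.5975.
Posterior mean = (μ₀/σ₀² + n·x̄/σ²)/(1/σ₀² + n/σ²) = (σ²·μ₀ + σ₀²·n·x̄)/(σ² + n·σ₀²) = (18.0625·39.87 + 9.9225·244.58)/77.5975 = 3146.996925/77.5975 = 40.5554.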